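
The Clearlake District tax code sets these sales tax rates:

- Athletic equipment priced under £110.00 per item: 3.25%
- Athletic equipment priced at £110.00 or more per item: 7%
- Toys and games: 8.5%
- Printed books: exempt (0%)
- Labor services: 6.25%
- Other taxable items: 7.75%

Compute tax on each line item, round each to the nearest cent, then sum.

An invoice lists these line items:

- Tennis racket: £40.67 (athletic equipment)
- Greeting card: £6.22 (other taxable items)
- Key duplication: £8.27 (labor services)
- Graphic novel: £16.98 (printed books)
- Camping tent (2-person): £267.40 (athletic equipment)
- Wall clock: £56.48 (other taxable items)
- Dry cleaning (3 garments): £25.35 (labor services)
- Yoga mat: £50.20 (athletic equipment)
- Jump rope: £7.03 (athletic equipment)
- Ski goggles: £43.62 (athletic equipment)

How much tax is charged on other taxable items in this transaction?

£4.86

Greeting card £6.22: other taxable items → 7.75% → £0.48
Wall clock £56.48: other taxable items → 7.75% → £4.38
Tax on other taxable items = £0.48 + £4.38 = £4.86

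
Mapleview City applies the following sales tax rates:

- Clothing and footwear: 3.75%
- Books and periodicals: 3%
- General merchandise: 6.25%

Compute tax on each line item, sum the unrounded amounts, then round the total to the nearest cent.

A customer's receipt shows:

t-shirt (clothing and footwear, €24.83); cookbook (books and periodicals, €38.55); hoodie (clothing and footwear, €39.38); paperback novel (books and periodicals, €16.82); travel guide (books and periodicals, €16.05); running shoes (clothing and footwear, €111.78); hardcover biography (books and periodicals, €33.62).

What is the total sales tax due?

T-shirt €24.83: clothing and footwear → 3.75% → €0.931125
Cookbook €38.55: books and periodicals → 3% → €1.1565
Hoodie €39.38: clothing and footwear → 3.75% → €1.47675
Paperback novel €16.82: books and periodicals → 3% → €0.5046
Travel guide €16.05: books and periodicals → 3% → €0.4815
Running shoes €111.78: clothing and footwear → 3.75% → €4.19175
Hardcover biography €33.62: books and periodicals → 3% → €1.0086
Unrounded tax sum = €9.750825 → €9.75

€9.75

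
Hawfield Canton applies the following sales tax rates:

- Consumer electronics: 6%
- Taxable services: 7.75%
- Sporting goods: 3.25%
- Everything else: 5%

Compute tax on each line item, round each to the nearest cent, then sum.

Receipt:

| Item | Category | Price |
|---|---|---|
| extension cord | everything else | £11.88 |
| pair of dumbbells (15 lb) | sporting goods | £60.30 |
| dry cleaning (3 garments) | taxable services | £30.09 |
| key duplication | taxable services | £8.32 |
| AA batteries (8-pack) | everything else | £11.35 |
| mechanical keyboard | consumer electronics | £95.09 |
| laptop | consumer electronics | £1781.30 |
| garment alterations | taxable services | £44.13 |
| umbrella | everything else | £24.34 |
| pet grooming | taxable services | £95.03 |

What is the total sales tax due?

£130.68

Extension cord £11.88: everything else → 5% → £0.59
Pair of dumbbells (15 lb) £60.30: sporting goods → 3.25% → £1.96
Dry cleaning (3 garments) £30.09: taxable services → 7.75% → £2.33
Key duplication £8.32: taxable services → 7.75% → £0.64
AA batteries (8-pack) £11.35: everything else → 5% → £0.57
Mechanical keyboard £95.09: consumer electronics → 6% → £5.71
Laptop £1781.30: consumer electronics → 6% → £106.88
Garment alterations £44.13: taxable services → 7.75% → £3.42
Umbrella £24.34: everything else → 5% → £1.22
Pet grooming £95.03: taxable services → 7.75% → £7.36
Total tax = £0.59 + £1.96 + £2.33 + £0.64 + £0.57 + £5.71 + £106.88 + £3.42 + £1.22 + £7.36 = £130.68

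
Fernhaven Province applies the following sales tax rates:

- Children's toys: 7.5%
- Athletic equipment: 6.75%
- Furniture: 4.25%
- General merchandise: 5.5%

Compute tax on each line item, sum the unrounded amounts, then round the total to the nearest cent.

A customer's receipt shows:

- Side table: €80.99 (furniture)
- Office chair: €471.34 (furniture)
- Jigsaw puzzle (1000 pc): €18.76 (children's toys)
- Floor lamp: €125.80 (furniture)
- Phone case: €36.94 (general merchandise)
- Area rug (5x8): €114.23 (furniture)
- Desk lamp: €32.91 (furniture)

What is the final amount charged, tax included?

€919.48

Side table €80.99: furniture → 4.25% → €3.442075
Office chair €471.34: furniture → 4.25% → €20.03195
Jigsaw puzzle (1000 pc) €18.76: children's toys → 7.5% → €1.407
Floor lamp €125.80: furniture → 4.25% → €5.3465
Phone case €36.94: general merchandise → 5.5% → €2.0317
Area rug (5x8) €114.23: furniture → 4.25% → €4.854775
Desk lamp €32.91: furniture → 4.25% → €1.398675
Subtotal = €880.97; unrounded tax = €38.512675 → €38.51; total due = €919.48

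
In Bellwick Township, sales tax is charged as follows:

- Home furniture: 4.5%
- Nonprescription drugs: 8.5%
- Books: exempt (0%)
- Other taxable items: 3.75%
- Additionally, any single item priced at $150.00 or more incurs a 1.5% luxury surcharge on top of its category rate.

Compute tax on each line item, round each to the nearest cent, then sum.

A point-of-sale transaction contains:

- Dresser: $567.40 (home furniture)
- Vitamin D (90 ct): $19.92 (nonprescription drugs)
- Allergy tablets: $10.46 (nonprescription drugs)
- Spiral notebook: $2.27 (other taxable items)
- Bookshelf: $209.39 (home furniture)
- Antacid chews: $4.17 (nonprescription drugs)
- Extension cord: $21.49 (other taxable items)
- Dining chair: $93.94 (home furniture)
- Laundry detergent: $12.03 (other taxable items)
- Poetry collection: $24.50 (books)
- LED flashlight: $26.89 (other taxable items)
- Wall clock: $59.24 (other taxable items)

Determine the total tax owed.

Dresser $567.40: home furniture → 4.5% + 1.5% surcharge = 6% → $34.04
Vitamin D (90 ct) $19.92: nonprescription drugs → 8.5% → $1.69
Allergy tablets $10.46: nonprescription drugs → 8.5% → $0.89
Spiral notebook $2.27: other taxable items → 3.75% → $0.09
Bookshelf $209.39: home furniture → 4.5% + 1.5% surcharge = 6% → $12.56
Antacid chews $4.17: nonprescription drugs → 8.5% → $0.35
Extension cord $21.49: other taxable items → 3.75% → $0.81
Dining chair $93.94: home furniture → 4.5% → $4.23
Laundry detergent $12.03: other taxable items → 3.75% → $0.45
Poetry collection $24.50: books → 0% → $0.00
LED flashlight $26.89: other taxable items → 3.75% → $1.01
Wall clock $59.24: other taxable items → 3.75% → $2.22
Total tax = $34.04 + $1.69 + $0.89 + $0.09 + $12.56 + $0.35 + $0.81 + $4.23 + $0.45 + $1.01 + $2.22 = $58.34

$58.34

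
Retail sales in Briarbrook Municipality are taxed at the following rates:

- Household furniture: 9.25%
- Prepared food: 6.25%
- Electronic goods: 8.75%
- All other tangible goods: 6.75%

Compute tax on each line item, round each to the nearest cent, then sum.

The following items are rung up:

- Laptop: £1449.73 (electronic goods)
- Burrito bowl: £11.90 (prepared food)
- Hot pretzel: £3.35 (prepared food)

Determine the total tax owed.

Laptop £1449.73: electronic goods → 8.75% → £126.85
Burrito bowl £11.90: prepared food → 6.25% → £0.74
Hot pretzel £3.35: prepared food → 6.25% → £0.21
Total tax = £126.85 + £0.74 + £0.21 = £127.80

£127.80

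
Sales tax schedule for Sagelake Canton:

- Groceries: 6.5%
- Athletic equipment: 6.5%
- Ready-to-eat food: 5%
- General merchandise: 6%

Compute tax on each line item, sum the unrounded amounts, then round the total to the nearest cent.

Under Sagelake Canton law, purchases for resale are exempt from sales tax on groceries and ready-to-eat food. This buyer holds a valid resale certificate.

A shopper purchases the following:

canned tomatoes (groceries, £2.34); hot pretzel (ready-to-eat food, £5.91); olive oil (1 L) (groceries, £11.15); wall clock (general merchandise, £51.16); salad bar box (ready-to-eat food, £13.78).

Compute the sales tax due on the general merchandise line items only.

Wall clock £51.16: general merchandise → 6% → £3.0696
Tax on general merchandise: unrounded sum = £3.0696 → £3.07

£3.07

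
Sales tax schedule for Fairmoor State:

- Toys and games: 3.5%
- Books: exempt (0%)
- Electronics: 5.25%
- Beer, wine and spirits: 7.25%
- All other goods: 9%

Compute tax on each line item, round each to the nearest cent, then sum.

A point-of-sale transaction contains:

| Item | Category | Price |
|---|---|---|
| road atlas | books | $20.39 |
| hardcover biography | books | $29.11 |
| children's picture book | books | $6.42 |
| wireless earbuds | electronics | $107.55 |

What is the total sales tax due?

$5.65

Road atlas $20.39: books → 0% → $0.00
Hardcover biography $29.11: books → 0% → $0.00
Children's picture book $6.42: books → 0% → $0.00
Wireless earbuds $107.55: electronics → 5.25% → $5.65
Total tax = $5.65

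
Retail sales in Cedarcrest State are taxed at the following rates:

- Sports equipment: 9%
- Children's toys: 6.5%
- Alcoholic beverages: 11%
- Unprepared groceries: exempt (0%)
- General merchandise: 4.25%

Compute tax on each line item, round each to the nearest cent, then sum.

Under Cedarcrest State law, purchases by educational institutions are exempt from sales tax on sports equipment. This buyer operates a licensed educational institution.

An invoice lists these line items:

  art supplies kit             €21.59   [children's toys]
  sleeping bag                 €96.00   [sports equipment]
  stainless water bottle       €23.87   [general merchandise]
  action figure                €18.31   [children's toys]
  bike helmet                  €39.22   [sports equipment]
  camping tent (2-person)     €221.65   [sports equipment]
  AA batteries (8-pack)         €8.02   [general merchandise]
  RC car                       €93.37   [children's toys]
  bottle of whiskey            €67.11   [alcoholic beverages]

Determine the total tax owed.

€17.39

Art supplies kit €21.59: children's toys → 6.5% → €1.40
Sleeping bag €96.00: sports equipment, buyer-exempt → 0% → €0.00
Stainless water bottle €23.87: general merchandise → 4.25% → €1.01
Action figure €18.31: children's toys → 6.5% → €1.19
Bike helmet €39.22: sports equipment, buyer-exempt → 0% → €0.00
Camping tent (2-person) €221.65: sports equipment, buyer-exempt → 0% → €0.00
AA batteries (8-pack) €8.02: general merchandise → 4.25% → €0.34
RC car €93.37: children's toys → 6.5% → €6.07
Bottle of whiskey €67.11: alcoholic beverages → 11% → €7.38
Total tax = €1.40 + €1.01 + €1.19 + €0.34 + €6.07 + €7.38 = €17.39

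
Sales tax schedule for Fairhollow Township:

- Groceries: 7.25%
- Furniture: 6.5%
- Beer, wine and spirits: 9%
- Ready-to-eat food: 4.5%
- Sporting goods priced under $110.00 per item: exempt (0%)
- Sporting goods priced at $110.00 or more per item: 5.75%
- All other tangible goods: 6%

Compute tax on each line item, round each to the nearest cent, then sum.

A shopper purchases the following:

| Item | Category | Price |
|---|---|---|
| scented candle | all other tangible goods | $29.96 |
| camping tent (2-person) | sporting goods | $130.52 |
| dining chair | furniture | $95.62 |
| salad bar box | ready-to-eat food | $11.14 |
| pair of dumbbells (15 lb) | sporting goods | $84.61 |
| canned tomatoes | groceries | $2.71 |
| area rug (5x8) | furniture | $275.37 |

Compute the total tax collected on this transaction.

Scented candle $29.96: all other tangible goods → 6% → $1.80
Camping tent (2-person) $130.52: sporting goods, $110.00 or more → 5.75% → $7.50
Dining chair $95.62: furniture → 6.5% → $6.22
Salad bar box $11.14: ready-to-eat food → 4.5% → $0.50
Pair of dumbbells (15 lb) $84.61: sporting goods, under $110.00 → 0% → $0.00
Canned tomatoes $2.71: groceries → 7.25% → $0.20
Area rug (5x8) $275.37: furniture → 6.5% → $17.90
Total tax = $1.80 + $7.50 + $6.22 + $0.50 + $0.20 + $17.90 = $34.12

$34.12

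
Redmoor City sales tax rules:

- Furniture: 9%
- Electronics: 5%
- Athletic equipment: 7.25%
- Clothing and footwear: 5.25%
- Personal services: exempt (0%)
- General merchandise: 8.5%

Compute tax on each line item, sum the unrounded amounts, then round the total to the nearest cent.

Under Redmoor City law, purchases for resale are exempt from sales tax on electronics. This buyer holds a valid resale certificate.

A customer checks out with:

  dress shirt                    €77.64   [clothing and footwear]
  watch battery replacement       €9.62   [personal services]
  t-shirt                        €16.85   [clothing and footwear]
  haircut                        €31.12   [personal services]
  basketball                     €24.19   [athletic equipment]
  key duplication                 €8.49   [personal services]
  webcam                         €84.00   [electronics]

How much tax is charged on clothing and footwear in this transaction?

€4.96

Dress shirt €77.64: clothing and footwear → 5.25% → €4.0761
T-shirt €16.85: clothing and footwear → 5.25% → €0.884625
Tax on clothing and footwear: unrounded sum = €4.960725 → €4.96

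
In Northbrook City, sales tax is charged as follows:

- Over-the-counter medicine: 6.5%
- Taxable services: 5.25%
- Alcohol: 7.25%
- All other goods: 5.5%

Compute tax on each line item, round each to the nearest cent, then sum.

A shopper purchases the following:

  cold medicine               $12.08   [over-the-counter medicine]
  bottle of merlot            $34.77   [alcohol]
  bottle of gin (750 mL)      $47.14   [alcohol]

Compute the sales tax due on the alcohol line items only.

Bottle of merlot $34.77: alcohol → 7.25% → $2.52
Bottle of gin (750 mL) $47.14: alcohol → 7.25% → $3.42
Tax on alcohol = $2.52 + $3.42 = $5.94

$5.94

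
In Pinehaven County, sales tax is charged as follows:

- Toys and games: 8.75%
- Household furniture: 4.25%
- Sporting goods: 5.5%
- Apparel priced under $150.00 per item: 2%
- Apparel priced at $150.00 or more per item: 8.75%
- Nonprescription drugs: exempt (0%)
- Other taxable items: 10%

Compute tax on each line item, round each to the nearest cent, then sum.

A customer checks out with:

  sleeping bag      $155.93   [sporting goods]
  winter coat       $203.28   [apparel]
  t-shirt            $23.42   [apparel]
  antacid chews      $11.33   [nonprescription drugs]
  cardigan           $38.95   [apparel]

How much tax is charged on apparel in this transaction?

Winter coat $203.28: apparel, $150.00 or more → 8.75% → $17.79
T-shirt $23.42: apparel, under $150.00 → 2% → $0.47
Cardigan $38.95: apparel, under $150.00 → 2% → $0.78
Tax on apparel = $17.79 + $0.47 + $0.78 = $19.04

$19.04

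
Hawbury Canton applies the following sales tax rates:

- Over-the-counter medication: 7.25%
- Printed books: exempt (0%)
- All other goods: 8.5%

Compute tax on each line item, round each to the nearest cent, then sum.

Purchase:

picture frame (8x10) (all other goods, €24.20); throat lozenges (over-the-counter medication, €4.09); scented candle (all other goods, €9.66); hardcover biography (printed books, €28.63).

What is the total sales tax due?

€3.18

Picture frame (8x10) €24.20: all other goods → 8.5% → €2.06
Throat lozenges €4.09: over-the-counter medication → 7.25% → €0.30
Scented candle €9.66: all other goods → 8.5% → €0.82
Hardcover biography €28.63: printed books → 0% → €0.00
Total tax = €2.06 + €0.30 + €0.82 = €3.18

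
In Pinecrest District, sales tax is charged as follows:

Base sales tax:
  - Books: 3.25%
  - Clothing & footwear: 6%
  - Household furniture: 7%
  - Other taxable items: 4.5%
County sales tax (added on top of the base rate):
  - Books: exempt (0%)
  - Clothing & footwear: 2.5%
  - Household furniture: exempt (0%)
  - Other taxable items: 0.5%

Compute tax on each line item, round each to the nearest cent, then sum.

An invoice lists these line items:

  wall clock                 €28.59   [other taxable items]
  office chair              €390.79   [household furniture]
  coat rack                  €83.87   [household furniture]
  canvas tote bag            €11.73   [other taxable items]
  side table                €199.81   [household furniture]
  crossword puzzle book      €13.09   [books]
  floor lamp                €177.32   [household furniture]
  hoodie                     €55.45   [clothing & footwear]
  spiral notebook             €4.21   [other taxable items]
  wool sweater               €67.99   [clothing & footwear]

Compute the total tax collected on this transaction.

€72.78

Wall clock €28.59: other taxable items → 4.5% + 0.5% county = 5% → €1.43
Office chair €390.79: household furniture → 7% + 0% county = 7% → €27.36
Coat rack €83.87: household furniture → 7% + 0% county = 7% → €5.87
Canvas tote bag €11.73: other taxable items → 4.5% + 0.5% county = 5% → €0.59
Side table €199.81: household furniture → 7% + 0% county = 7% → €13.99
Crossword puzzle book €13.09: books → 3.25% + 0% county = 3.25% → €0.43
Floor lamp €177.32: household furniture → 7% + 0% county = 7% → €12.41
Hoodie €55.45: clothing & footwear → 6% + 2.5% county = 8.5% → €4.71
Spiral notebook €4.21: other taxable items → 4.5% + 0.5% county = 5% → €0.21
Wool sweater €67.99: clothing & footwear → 6% + 2.5% county = 8.5% → €5.78
Total tax = €1.43 + €27.36 + €5.87 + €0.59 + €13.99 + €0.43 + €12.41 + €4.71 + €0.21 + €5.78 = €72.78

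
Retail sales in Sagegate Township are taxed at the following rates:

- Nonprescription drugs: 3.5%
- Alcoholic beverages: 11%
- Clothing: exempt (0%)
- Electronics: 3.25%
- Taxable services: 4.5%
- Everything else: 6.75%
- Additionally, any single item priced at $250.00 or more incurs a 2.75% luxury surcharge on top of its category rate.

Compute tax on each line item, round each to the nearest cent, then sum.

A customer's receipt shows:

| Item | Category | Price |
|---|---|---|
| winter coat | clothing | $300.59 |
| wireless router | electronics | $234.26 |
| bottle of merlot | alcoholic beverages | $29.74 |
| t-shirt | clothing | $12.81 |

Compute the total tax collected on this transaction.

$19.15

Winter coat $300.59: clothing → 0% + 2.75% surcharge = 2.75% → $8.27
Wireless router $234.26: electronics → 3.25% → $7.61
Bottle of merlot $29.74: alcoholic beverages → 11% → $3.27
T-shirt $12.81: clothing → 0% → $0.00
Total tax = $8.27 + $7.61 + $3.27 = $19.15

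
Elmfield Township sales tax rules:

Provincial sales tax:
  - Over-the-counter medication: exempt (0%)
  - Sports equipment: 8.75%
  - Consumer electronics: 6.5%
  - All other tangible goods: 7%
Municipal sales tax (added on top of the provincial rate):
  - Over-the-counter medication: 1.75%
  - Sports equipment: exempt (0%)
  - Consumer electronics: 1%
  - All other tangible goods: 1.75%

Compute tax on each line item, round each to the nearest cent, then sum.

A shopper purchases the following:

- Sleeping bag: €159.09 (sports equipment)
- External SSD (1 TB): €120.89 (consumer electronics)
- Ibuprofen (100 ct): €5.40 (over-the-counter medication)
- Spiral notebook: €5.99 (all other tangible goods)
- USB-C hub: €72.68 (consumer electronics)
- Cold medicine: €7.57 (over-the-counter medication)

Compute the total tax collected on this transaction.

Sleeping bag €159.09: sports equipment → 8.75% + 0% municipal = 8.75% → €13.92
External SSD (1 TB) €120.89: consumer electronics → 6.5% + 1% municipal = 7.5% → €9.07
Ibuprofen (100 ct) €5.40: over-the-counter medication → 0% + 1.75% municipal = 1.75% → €0.09
Spiral notebook €5.99: all other tangible goods → 7% + 1.75% municipal = 8.75% → €0.52
USB-C hub €72.68: consumer electronics → 6.5% + 1% municipal = 7.5% → €5.45
Cold medicine €7.57: over-the-counter medication → 0% + 1.75% municipal = 1.75% → €0.13
Total tax = €13.92 + €9.07 + €0.09 + €0.52 + €5.45 + €0.13 = €29.18

€29.18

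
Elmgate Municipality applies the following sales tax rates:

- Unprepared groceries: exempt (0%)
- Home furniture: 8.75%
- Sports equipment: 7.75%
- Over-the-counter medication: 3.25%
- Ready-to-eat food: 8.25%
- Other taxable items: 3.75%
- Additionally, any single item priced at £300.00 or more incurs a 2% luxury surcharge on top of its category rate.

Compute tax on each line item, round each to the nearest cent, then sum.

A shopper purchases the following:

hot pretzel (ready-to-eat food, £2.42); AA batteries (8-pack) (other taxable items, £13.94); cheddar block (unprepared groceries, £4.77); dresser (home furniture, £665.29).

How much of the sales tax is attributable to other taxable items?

AA batteries (8-pack) £13.94: other taxable items → 3.75% → £0.52
Tax on other taxable items = £0.52

£0.52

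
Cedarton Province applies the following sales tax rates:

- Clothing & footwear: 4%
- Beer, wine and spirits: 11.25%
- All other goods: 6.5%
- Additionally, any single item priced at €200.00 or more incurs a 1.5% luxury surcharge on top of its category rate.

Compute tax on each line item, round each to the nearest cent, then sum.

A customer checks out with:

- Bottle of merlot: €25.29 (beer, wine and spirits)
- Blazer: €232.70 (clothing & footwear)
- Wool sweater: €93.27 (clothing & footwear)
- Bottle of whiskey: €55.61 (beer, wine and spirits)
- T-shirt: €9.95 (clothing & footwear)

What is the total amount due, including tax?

€442.86

Bottle of merlot €25.29: beer, wine and spirits → 11.25% → €2.85
Blazer €232.70: clothing & footwear → 4% + 1.5% surcharge = 5.5% → €12.80
Wool sweater €93.27: clothing & footwear → 4% → €3.73
Bottle of whiskey €55.61: beer, wine and spirits → 11.25% → €6.26
T-shirt €9.95: clothing & footwear → 4% → €0.40
Subtotal = €416.82; tax = €26.04; total due = €442.86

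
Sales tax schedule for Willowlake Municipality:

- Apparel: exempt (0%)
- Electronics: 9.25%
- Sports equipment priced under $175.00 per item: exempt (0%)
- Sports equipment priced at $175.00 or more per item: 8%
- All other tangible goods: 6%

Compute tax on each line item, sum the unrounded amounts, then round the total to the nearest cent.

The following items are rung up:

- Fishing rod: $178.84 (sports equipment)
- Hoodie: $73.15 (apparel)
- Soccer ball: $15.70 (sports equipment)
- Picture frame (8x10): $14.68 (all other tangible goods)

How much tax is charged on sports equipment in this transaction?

Fishing rod $178.84: sports equipment, $175.00 or more → 8% → $14.3072
Soccer ball $15.70: sports equipment, under $175.00 → 0% → $0.00
Tax on sports equipment: unrounded sum = $14.3072 → $14.31

$14.31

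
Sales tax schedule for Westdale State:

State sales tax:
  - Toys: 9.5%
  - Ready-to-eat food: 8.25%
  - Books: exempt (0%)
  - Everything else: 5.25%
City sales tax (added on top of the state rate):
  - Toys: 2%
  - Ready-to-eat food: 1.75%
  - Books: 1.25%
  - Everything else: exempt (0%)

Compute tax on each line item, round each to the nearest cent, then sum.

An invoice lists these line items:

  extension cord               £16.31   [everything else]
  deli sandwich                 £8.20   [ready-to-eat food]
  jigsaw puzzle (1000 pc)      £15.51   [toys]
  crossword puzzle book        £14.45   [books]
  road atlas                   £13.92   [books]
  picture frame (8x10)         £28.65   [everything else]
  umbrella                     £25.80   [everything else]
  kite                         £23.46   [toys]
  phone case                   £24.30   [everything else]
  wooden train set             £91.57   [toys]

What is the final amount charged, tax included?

Extension cord £16.31: everything else → 5.25% + 0% city = 5.25% → £0.86
Deli sandwich £8.20: ready-to-eat food → 8.25% + 1.75% city = 10% → £0.82
Jigsaw puzzle (1000 pc) £15.51: toys → 9.5% + 2% city = 11.5% → £1.78
Crossword puzzle book £14.45: books → 0% + 1.25% city = 1.25% → £0.18
Road atlas £13.92: books → 0% + 1.25% city = 1.25% → £0.17
Picture frame (8x10) £28.65: everything else → 5.25% + 0% city = 5.25% → £1.50
Umbrella £25.80: everything else → 5.25% + 0% city = 5.25% → £1.35
Kite £23.46: toys → 9.5% + 2% city = 11.5% → £2.70
Phone case £24.30: everything else → 5.25% + 0% city = 5.25% → £1.28
Wooden train set £91.57: toys → 9.5% + 2% city = 11.5% → £10.53
Subtotal = £262.17; tax = £21.17; total due = £283.34

£283.34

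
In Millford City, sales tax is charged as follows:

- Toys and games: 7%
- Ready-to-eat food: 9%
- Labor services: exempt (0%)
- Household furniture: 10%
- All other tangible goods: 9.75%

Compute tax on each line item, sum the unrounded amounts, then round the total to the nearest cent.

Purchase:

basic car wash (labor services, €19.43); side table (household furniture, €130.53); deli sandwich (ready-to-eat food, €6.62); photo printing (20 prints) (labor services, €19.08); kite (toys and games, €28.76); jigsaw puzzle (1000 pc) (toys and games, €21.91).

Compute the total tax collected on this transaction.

€17.20

Basic car wash €19.43: labor services → 0% → €0.00
Side table €130.53: household furniture → 10% → €13.053
Deli sandwich €6.62: ready-to-eat food → 9% → €0.5958
Photo printing (20 prints) €19.08: labor services → 0% → €0.00
Kite €28.76: toys and games → 7% → €2.0132
Jigsaw puzzle (1000 pc) €21.91: toys and games → 7% → €1.5337
Unrounded tax sum = €17.1957 → €17.20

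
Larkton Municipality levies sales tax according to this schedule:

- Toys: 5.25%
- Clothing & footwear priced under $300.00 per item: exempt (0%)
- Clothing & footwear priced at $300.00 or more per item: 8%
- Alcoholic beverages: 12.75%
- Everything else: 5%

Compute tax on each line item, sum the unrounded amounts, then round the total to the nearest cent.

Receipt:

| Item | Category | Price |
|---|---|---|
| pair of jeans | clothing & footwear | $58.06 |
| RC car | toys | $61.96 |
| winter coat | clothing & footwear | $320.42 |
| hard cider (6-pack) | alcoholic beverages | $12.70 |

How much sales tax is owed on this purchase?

$30.51

Pair of jeans $58.06: clothing & footwear, under $300.00 → 0% → $0.00
RC car $61.96: toys → 5.25% → $3.2529
Winter coat $320.42: clothing & footwear, $300.00 or more → 8% → $25.6336
Hard cider (6-pack) $12.70: alcoholic beverages → 12.75% → $1.61925
Unrounded tax sum = $30.50575 → $30.51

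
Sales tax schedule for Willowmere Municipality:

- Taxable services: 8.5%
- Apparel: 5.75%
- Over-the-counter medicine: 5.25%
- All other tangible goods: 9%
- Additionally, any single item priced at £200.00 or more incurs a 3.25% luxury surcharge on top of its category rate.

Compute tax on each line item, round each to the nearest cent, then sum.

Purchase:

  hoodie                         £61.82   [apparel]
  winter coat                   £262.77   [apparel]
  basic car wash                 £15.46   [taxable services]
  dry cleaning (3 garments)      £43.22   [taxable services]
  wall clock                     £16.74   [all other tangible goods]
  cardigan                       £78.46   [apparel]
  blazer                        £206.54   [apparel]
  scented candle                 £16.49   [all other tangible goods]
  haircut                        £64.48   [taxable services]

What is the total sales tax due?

Hoodie £61.82: apparel → 5.75% → £3.55
Winter coat £262.77: apparel → 5.75% + 3.25% surcharge = 9% → £23.65
Basic car wash £15.46: taxable services → 8.5% → £1.31
Dry cleaning (3 garments) £43.22: taxable services → 8.5% → £3.67
Wall clock £16.74: all other tangible goods → 9% → £1.51
Cardigan £78.46: apparel → 5.75% → £4.51
Blazer £206.54: apparel → 5.75% + 3.25% surcharge = 9% → £18.59
Scented candle £16.49: all other tangible goods → 9% → £1.48
Haircut £64.48: taxable services → 8.5% → £5.48
Total tax = £3.55 + £23.65 + £1.31 + £3.67 + £1.51 + £4.51 + £18.59 + £1.48 + £5.48 = £63.75

£63.75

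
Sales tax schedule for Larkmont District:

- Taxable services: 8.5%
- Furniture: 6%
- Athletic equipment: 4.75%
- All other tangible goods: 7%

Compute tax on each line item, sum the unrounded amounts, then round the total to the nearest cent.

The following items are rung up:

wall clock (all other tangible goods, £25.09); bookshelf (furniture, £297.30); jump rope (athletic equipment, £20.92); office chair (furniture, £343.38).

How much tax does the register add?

£41.19

Wall clock £25.09: all other tangible goods → 7% → £1.7563
Bookshelf £297.30: furniture → 6% → £17.838
Jump rope £20.92: athletic equipment → 4.75% → £0.9937
Office chair £343.38: furniture → 6% → £20.6028
Unrounded tax sum = £41.1908 → £41.19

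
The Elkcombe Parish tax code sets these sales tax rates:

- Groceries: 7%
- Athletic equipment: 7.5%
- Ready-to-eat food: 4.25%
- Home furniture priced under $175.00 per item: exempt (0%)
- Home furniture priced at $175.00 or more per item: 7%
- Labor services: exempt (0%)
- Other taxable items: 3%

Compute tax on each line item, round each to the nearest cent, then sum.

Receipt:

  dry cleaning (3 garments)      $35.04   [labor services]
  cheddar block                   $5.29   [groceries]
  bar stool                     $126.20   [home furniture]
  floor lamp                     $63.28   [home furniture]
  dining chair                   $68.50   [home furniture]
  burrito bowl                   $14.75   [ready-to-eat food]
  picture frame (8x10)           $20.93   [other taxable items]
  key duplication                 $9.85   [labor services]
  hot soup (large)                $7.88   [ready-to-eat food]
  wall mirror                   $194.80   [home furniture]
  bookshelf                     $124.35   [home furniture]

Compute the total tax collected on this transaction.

Dry cleaning (3 garments) $35.04: labor services → 0% → $0.00
Cheddar block $5.29: groceries → 7% → $0.37
Bar stool $126.20: home furniture, under $175.00 → 0% → $0.00
Floor lamp $63.28: home furniture, under $175.00 → 0% → $0.00
Dining chair $68.50: home furniture, under $175.00 → 0% → $0.00
Burrito bowl $14.75: ready-to-eat food → 4.25% → $0.63
Picture frame (8x10) $20.93: other taxable items → 3% → $0.63
Key duplication $9.85: labor services → 0% → $0.00
Hot soup (large) $7.88: ready-to-eat food → 4.25% → $0.33
Wall mirror $194.80: home furniture, $175.00 or more → 7% → $13.64
Bookshelf $124.35: home furniture, under $175.00 → 0% → $0.00
Total tax = $0.37 + $0.63 + $0.63 + $0.33 + $13.64 = $15.60

$15.60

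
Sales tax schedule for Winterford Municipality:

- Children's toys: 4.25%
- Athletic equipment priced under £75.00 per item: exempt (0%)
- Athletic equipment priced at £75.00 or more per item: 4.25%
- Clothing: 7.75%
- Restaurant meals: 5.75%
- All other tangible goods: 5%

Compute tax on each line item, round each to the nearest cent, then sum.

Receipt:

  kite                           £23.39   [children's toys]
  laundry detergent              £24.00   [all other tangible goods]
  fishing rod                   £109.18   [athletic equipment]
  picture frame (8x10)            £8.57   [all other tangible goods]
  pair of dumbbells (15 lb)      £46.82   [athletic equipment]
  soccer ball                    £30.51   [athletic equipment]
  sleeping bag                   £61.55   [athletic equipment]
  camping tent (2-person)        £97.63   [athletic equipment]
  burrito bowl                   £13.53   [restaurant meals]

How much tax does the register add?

Kite £23.39: children's toys → 4.25% → £0.99
Laundry detergent £24.00: all other tangible goods → 5% → £1.20
Fishing rod £109.18: athletic equipment, £75.00 or more → 4.25% → £4.64
Picture frame (8x10) £8.57: all other tangible goods → 5% → £0.43
Pair of dumbbells (15 lb) £46.82: athletic equipment, under £75.00 → 0% → £0.00
Soccer ball £30.51: athletic equipment, under £75.00 → 0% → £0.00
Sleeping bag £61.55: athletic equipment, under £75.00 → 0% → £0.00
Camping tent (2-person) £97.63: athletic equipment, £75.00 or more → 4.25% → £4.15
Burrito bowl £13.53: restaurant meals → 5.75% → £0.78
Total tax = £0.99 + £1.20 + £4.64 + £0.43 + £4.15 + £0.78 = £12.19

£12.19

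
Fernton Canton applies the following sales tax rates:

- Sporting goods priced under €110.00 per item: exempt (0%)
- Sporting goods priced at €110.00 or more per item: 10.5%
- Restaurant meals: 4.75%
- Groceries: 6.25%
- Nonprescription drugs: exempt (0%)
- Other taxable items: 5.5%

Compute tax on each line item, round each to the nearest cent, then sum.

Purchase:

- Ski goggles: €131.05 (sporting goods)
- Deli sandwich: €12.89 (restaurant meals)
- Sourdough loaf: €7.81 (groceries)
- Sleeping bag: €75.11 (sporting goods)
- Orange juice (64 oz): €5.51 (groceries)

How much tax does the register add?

Ski goggles €131.05: sporting goods, €110.00 or more → 10.5% → €13.76
Deli sandwich €12.89: restaurant meals → 4.75% → €0.61
Sourdough loaf €7.81: groceries → 6.25% → €0.49
Sleeping bag €75.11: sporting goods, under €110.00 → 0% → €0.00
Orange juice (64 oz) €5.51: groceries → 6.25% → €0.34
Total tax = €13.76 + €0.61 + €0.49 + €0.34 = €15.20

€15.20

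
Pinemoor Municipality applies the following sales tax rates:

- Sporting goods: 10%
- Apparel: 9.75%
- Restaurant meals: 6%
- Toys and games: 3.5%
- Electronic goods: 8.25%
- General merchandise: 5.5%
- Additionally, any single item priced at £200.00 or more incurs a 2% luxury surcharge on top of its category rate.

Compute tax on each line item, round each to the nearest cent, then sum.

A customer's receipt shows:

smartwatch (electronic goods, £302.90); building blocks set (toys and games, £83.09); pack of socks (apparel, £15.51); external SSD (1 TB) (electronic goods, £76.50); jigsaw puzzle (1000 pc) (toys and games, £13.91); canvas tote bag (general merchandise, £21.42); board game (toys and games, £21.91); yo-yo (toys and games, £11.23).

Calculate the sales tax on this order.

£44.61

Smartwatch £302.90: electronic goods → 8.25% + 2% surcharge = 10.25% → £31.05
Building blocks set £83.09: toys and games → 3.5% → £2.91
Pack of socks £15.51: apparel → 9.75% → £1.51
External SSD (1 TB) £76.50: electronic goods → 8.25% → £6.31
Jigsaw puzzle (1000 pc) £13.91: toys and games → 3.5% → £0.49
Canvas tote bag £21.42: general merchandise → 5.5% → £1.18
Board game £21.91: toys and games → 3.5% → £0.77
Yo-yo £11.23: toys and games → 3.5% → £0.39
Total tax = £31.05 + £2.91 + £1.51 + £6.31 + £0.49 + £1.18 + £0.77 + £0.39 = £44.61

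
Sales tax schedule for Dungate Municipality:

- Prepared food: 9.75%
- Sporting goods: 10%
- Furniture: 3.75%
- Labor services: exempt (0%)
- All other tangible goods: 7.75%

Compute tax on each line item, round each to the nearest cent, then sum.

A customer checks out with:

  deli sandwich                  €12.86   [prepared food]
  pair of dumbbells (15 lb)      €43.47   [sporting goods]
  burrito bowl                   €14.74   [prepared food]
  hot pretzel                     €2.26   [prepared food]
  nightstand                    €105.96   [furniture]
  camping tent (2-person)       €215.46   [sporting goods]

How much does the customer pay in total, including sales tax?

Deli sandwich €12.86: prepared food → 9.75% → €1.25
Pair of dumbbells (15 lb) €43.47: sporting goods → 10% → €4.35
Burrito bowl €14.74: prepared food → 9.75% → €1.44
Hot pretzel €2.26: prepared food → 9.75% → €0.22
Nightstand €105.96: furniture → 3.75% → €3.97
Camping tent (2-person) €215.46: sporting goods → 10% → €21.55
Subtotal = €394.75; tax = €32.78; total due = €427.53

€427.53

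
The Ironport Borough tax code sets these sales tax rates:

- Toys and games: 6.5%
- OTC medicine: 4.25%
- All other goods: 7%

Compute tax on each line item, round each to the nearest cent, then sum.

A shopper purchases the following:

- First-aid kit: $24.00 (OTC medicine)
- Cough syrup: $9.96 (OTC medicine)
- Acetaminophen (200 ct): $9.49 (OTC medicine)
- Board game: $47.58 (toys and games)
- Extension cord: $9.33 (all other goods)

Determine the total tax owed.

First-aid kit $24.00: OTC medicine → 4.25% → $1.02
Cough syrup $9.96: OTC medicine → 4.25% → $0.42
Acetaminophen (200 ct) $9.49: OTC medicine → 4.25% → $0.40
Board game $47.58: toys and games → 6.5% → $3.09
Extension cord $9.33: all other goods → 7% → $0.65
Total tax = $1.02 + $0.42 + $0.40 + $3.09 + $0.65 = $5.58

$5.58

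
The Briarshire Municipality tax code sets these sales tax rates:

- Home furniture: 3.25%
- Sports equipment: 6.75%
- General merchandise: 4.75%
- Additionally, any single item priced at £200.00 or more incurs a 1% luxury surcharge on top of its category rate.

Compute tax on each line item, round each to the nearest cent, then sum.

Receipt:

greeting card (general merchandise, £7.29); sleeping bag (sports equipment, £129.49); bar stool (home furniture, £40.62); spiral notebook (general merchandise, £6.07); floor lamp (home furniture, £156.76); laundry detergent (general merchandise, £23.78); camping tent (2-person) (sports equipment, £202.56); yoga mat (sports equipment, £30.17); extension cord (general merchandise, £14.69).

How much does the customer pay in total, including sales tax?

£646.79

Greeting card £7.29: general merchandise → 4.75% → £0.35
Sleeping bag £129.49: sports equipment → 6.75% → £8.74
Bar stool £40.62: home furniture → 3.25% → £1.32
Spiral notebook £6.07: general merchandise → 4.75% → £0.29
Floor lamp £156.76: home furniture → 3.25% → £5.09
Laundry detergent £23.78: general merchandise → 4.75% → £1.13
Camping tent (2-person) £202.56: sports equipment → 6.75% + 1% surcharge = 7.75% → £15.70
Yoga mat £30.17: sports equipment → 6.75% → £2.04
Extension cord £14.69: general merchandise → 4.75% → £0.70
Subtotal = £611.43; tax = £35.36; total due = £646.79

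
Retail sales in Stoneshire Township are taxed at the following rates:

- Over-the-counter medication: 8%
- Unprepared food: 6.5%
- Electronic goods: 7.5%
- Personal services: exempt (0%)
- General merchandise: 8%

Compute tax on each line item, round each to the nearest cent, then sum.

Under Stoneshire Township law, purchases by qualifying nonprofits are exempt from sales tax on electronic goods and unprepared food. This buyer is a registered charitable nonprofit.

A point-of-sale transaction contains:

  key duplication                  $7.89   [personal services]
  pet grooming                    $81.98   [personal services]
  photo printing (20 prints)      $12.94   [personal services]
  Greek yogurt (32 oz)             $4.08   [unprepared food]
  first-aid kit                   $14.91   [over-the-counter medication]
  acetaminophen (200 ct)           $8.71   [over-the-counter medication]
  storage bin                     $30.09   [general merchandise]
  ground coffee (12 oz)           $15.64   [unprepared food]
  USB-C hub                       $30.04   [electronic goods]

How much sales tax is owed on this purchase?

Key duplication $7.89: personal services → 0% → $0.00
Pet grooming $81.98: personal services → 0% → $0.00
Photo printing (20 prints) $12.94: personal services → 0% → $0.00
Greek yogurt (32 oz) $4.08: unprepared food, buyer-exempt → 0% → $0.00
First-aid kit $14.91: over-the-counter medication → 8% → $1.19
Acetaminophen (200 ct) $8.71: over-the-counter medication → 8% → $0.70
Storage bin $30.09: general merchandise → 8% → $2.41
Ground coffee (12 oz) $15.64: unprepared food, buyer-exempt → 0% → $0.00
USB-C hub $30.04: electronic goods, buyer-exempt → 0% → $0.00
Total tax = $1.19 + $0.70 + $2.41 = $4.30

$4.30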